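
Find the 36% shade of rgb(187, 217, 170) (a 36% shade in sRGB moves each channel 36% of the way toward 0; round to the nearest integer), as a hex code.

#788B6D

Per channel, c → c + 0.36(0 − c):
  R: 187 + 0.36×(0−187) = 187 − 67.32 = 119.68 → 120
  G: 217 + 0.36×(0−217) = 217 − 78.12 = 138.88 → 139
  B: 170 − 61.2 = 108.8 → 109
rgb(120, 139, 109) = #788B6D.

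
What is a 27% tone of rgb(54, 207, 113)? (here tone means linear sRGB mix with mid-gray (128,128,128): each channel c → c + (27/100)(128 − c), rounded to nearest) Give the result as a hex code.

Per channel, c → c + 0.27(128 − c):
  R: 54 + 0.27×(128−54) = 54 + 19.98 = 73.98 → 74
  G: 207 + 0.27×(128−207) = 207 − 21.33 = 185.67 → 186
  B: 113 + 0.27×(128−113) = 113 + 4.05 = 117.05 → 117
rgb(74, 186, 117) = #4aba75.

#4aba75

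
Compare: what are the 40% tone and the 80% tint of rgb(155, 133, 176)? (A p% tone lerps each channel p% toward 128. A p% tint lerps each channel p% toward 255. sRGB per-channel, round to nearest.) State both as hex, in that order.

40% tone:
  R: 155 − 10.8 = 144.2 → 144
  G: 133 + 0.4×(128−133) = 133 − 2 = 131 → 131
  B: 176 − 19.2 = 156.8 → 157
  → #90839d
80% tint:
  R: 155 + 0.8×(255−155) = 155 + 80 = 235 → 235
  G: 133 + 97.6 = 230.6 → 231
  B: 176 + 0.8×(255−176) = 176 + 63.2 = 239.2 → 239
  → #ebe7ef

#90839d, #ebe7ef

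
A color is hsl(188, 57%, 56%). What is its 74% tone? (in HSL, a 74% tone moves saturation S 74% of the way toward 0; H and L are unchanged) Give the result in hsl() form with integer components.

hsl(188, 15%, 56%)

S moves 74% from 57 toward 0: 57 − 42.18 = 14.82 → 15.
H and L are unchanged.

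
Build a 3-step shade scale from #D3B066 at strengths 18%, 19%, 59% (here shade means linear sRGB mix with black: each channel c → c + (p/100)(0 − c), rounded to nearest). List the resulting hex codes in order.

#AD9054, #AB8F53, #57482A

#D3B066 is rgb(211, 176, 102).
18%: (211 − 37.98 = 173.02→173, 176 − 31.68 = 144.32→144, 102 − 18.36 = 83.64→84) → #AD9054
19%: (211 − 40.09 = 170.91→171, 176 − 33.44 = 142.56→143, 102 − 19.38 = 82.62→83) → #AB8F53
59%: (211 − 124.49 = 86.51→87, 176 − 103.84 = 72.16→72, 102 − 60.18 = 41.82→42) → #57482A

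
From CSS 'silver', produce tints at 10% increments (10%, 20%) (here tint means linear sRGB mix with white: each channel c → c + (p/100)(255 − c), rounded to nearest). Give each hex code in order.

CSS silver is rgb(192, 192, 192).
10%: (192 + 6.3 = 198.3→198, 192 + 6.3 = 198.3→198, 192 + 6.3 = 198.3→198) → #C6C6C6
20%: (192 + 12.6 = 204.6→205, 192 + 12.6 = 204.6→205, 192 + 12.6 = 204.6→205) → #CDCDCD

#C6C6C6, #CDCDCD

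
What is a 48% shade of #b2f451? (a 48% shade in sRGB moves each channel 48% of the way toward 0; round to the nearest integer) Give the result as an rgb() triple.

#b2f451 is rgb(178, 244, 81).
Per channel, c → c + 0.48(0 − c):
  R: 178 − 85.44 = 92.56 → 93
  G: 244 + 0.48×(0−244) = 244 − 117.12 = 126.88 → 127
  B: 81 + 0.48×(0−81) = 81 − 38.88 = 42.12 → 42

rgb(93, 127, 42)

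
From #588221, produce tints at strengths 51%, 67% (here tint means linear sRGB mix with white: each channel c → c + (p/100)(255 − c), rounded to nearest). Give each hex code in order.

#588221 is rgb(88, 130, 33).
51%: (88 + 85.17 = 173.17→173, 130 + 63.75 = 193.75→194, 33 + 113.22 = 146.22→146) → #ADC292
67%: (88 + 111.89 = 199.89→200, 130 + 83.75 = 213.75→214, 33 + 148.74 = 181.74→182) → #C8D6B6

#ADC292, #C8D6B6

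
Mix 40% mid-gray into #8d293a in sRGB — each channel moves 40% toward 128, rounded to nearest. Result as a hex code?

#8d293a is rgb(141, 41, 58).
Per channel, c → c + 0.4(128 − c):
  R: 141 + 0.4×(128−141) = 141 − 5.2 = 135.8 → 136
  G: 41 + 0.4×(128−41) = 41 + 34.8 = 75.8 → 76
  B: 58 + 0.4×(128−58) = 58 + 28 = 86 → 86
rgb(136, 76, 86) = #884c56.

#884c56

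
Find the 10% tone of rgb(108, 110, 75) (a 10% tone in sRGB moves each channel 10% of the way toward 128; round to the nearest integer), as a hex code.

#6e7050

Per channel, c → c + 0.1(128 − c):
  R: 108 + 2 = 110 → 110
  G: 110 + 0.1×(128−110) = 110 + 1.8 = 111.8 → 112
  B: 75 + 5.3 = 80.3 → 80
rgb(110, 112, 80) = #6e7050.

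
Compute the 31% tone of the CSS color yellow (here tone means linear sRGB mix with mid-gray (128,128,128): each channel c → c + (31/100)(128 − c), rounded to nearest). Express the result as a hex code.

CSS yellow is rgb(255, 255, 0).
Lerp each channel 31% toward 128:
  R: 255 + 0.31×(128−255) = 255 − 39.37 = 215.63 → 216
  G: 255 − 39.37 = 215.63 → 216
  B: 0 + 39.68 = 39.68 → 40
rgb(216, 216, 40) = #D8D828.

#D8D828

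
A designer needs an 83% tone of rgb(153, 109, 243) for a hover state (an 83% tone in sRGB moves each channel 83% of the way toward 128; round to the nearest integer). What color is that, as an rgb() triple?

rgb(132, 125, 148)

An 83% tone moves each channel 83% toward 128:
  R: 153 − 20.75 = 132.25 → 132
  G: 109 + 15.77 = 124.77 → 125
  B: 243 − 95.45 = 147.55 → 148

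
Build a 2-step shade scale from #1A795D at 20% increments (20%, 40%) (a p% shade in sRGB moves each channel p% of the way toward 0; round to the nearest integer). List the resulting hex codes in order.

#1A795D is rgb(26, 121, 93).
20%: (26 − 5.2 = 20.8→21, 121 − 24.2 = 96.8→97, 93 − 18.6 = 74.4→74) → #15614A
40%: (26 − 10.4 = 15.6→16, 121 − 48.4 = 72.6→73, 93 − 37.2 = 55.8→56) → #104938

#15614A, #104938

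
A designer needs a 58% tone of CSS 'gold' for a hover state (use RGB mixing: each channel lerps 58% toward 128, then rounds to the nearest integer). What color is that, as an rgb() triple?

CSS gold is rgb(255, 215, 0).
Lerp each channel 58% toward 128:
  R: 255 + 0.58×(128−255) = 255 − 73.66 = 181.34 → 181
  G: 215 + 0.58×(128−215) = 215 − 50.46 = 164.54 → 165
  B: 0 + 74.24 = 74.24 → 74

rgb(181, 165, 74)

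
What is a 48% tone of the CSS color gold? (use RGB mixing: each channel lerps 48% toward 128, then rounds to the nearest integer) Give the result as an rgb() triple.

CSS gold is rgb(255, 215, 0).
A 48% tone moves each channel 48% toward 128:
  R: 255 − 60.96 = 194.04 → 194
  G: 215 + 0.48×(128−215) = 215 − 41.76 = 173.24 → 173
  B: 0 + 0.48×(128−0) = 0 + 61.44 = 61.44 → 61

rgb(194, 173, 61)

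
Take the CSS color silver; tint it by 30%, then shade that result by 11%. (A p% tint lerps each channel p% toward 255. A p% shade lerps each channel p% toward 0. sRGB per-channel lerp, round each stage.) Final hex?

#BCBCBC

CSS silver is rgb(192, 192, 192).
A 30% tint moves each channel 30% toward 255:
  R: 192 + 0.3×(255−192) = 192 + 18.9 = 210.9 → 211
  G: 192 + 0.3×(255−192) = 192 + 18.9 = 210.9 → 211
  B: 192 + 18.9 = 210.9 → 211
After the tint: rgb(211, 211, 211) = #D3D3D3.
An 11% shade moves each channel 11% toward 0:
  R: 211 + 0.11×(0−211) = 211 − 23.21 = 187.79 → 188
  G: 211 − 23.21 = 187.79 → 188
  B: 211 + 0.11×(0−211) = 211 − 23.21 = 187.79 → 188
rgb(188, 188, 188) = #BCBCBC.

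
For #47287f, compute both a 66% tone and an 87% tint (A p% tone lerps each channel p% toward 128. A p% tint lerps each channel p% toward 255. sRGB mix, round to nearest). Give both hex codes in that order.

#47287f is rgb(71, 40, 127).
66% tone:
  R: 71 + 0.66×(128−71) = 71 + 37.62 = 108.62 → 109
  G: 40 + 0.66×(128−40) = 40 + 58.08 = 98.08 → 98
  B: 127 + 0.66 = 127.66 → 128
  → #6d6280
87% tint:
  R: 71 + 0.87×(255−71) = 71 + 160.08 = 231.08 → 231
  G: 40 + 0.87×(255−40) = 40 + 187.05 = 227.05 → 227
  B: 127 + 0.87×(255−127) = 127 + 111.36 = 238.36 → 238
  → #e7e3ee

#6d6280, #e7e3ee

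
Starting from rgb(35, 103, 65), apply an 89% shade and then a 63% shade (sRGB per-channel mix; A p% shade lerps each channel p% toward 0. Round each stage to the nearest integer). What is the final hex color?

An 89% shade moves each channel 89% toward 0:
  R: 35 + 0.89×(0−35) = 35 − 31.15 = 3.85 → 4
  G: 103 − 91.67 = 11.33 → 11
  B: 65 + 0.89×(0−65) = 65 − 57.85 = 7.15 → 7
After the shade: rgb(4, 11, 7) = #040b07.
Lerp each channel 63% toward 0:
  R: 4 + 0.63×(0−4) = 4 − 2.52 = 1.48 → 1
  G: 11 + 0.63×(0−11) = 11 − 6.93 = 4.07 → 4
  B: 7 − 4.41 = 2.59 → 3
rgb(1, 4, 3) = #010403.

#010403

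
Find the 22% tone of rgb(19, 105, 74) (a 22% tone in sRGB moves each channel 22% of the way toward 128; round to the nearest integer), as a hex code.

Lerp each channel 22% toward 128:
  R: 19 + 0.22×(128−19) = 19 + 23.98 = 42.98 → 43
  G: 105 + 0.22×(128−105) = 105 + 5.06 = 110.06 → 110
  B: 74 + 0.22×(128−74) = 74 + 11.88 = 85.88 → 86
rgb(43, 110, 86) = #2B6E56.

#2B6E56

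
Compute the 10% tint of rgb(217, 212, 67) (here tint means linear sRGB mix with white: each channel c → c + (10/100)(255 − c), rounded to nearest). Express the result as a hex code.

Lerp each channel 10% toward 255:
  R: 217 + 3.8 = 220.8 → 221
  G: 212 + 4.3 = 216.3 → 216
  B: 67 + 0.1×(255−67) = 67 + 18.8 = 85.8 → 86
rgb(221, 216, 86) = #ddd856.

#ddd856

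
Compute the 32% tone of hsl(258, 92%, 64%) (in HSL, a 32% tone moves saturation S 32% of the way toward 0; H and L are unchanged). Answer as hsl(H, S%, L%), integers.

hsl(258, 63%, 64%)

S moves 32% from 92 toward 0: 92 − 29.44 = 62.56 → 63.
H and L are unchanged.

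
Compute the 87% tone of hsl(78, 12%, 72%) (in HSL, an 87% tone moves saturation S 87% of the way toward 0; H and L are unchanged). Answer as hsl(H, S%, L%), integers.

hsl(78, 2%, 72%)

S moves 87% from 12 toward 0: 12 − 10.44 = 1.56 → 2.
H and L are unchanged.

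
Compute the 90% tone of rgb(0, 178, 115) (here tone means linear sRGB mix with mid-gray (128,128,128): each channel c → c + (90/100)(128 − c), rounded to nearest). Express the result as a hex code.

A 90% tone moves each channel 90% toward 128:
  R: 0 + 115.2 = 115.2 → 115
  G: 178 − 45 = 133 → 133
  B: 115 + 0.9×(128−115) = 115 + 11.7 = 126.7 → 127
rgb(115, 133, 127) = #73857F.

#73857F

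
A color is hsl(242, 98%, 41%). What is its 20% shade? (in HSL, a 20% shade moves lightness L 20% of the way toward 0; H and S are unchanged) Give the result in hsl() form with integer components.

hsl(242, 98%, 33%)

L moves 20% from 41 toward 0: 41 − 8.2 = 32.8 → 33.
H and S are unchanged.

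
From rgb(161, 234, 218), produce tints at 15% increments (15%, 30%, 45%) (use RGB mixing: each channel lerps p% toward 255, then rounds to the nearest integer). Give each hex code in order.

#AFEDE0, #BDF0E5, #CBF3EB

15%: (161 + 14.1 = 175.1→175, 234 + 3.15 = 237.15→237, 218 + 5.55 = 223.55→224) → #AFEDE0
30%: (161 + 28.2 = 189.2→189, 234 + 6.3 = 240.3→240, 218 + 11.1 = 229.1→229) → #BDF0E5
45%: (161 + 42.3 = 203.3→203, 234 + 9.45 = 243.45→243, 218 + 16.65 = 234.65→235) → #CBF3EB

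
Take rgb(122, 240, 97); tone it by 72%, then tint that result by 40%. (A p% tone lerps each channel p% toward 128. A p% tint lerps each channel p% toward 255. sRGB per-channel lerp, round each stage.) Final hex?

#B2C5AD

Per channel, c → c + 0.72(128 − c):
  R: 122 + 0.72×(128−122) = 122 + 4.32 = 126.32 → 126
  G: 240 − 80.64 = 159.36 → 159
  B: 97 + 0.72×(128−97) = 97 + 22.32 = 119.32 → 119
After the tone: rgb(126, 159, 119) = #7E9F77.
Lerp each channel 40% toward 255:
  R: 126 + 0.4×(255−126) = 126 + 51.6 = 177.6 → 178
  G: 159 + 0.4×(255−159) = 159 + 38.4 = 197.4 → 197
  B: 119 + 0.4×(255−119) = 119 + 54.4 = 173.4 → 173
rgb(178, 197, 173) = #B2C5AD.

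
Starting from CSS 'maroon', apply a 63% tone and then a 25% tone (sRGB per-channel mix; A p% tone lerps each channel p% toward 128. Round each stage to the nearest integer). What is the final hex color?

#805d5d

CSS maroon is rgb(128, 0, 0).
Per channel, c → c + 0.63(128 − c):
  R: 128 + 0.63×(128−128) = 128 + 0 = 128 → 128
  G: 0 + 80.64 = 80.64 → 81
  B: 0 + 80.64 = 80.64 → 81
After the tone: rgb(128, 81, 81) = #805151.
Per channel, c → c + 0.25(128 − c):
  R: 128 + 0 = 128 → 128
  G: 81 + 0.25×(128−81) = 81 + 11.75 = 92.75 → 93
  B: 81 + 11.75 = 92.75 → 93
rgb(128, 93, 93) = #805d5d.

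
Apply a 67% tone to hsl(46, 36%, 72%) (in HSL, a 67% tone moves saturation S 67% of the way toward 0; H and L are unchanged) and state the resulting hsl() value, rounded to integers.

S moves 67% from 36 toward 0: 36 − 24.12 = 11.88 → 12.
H and L are unchanged.

hsl(46, 12%, 72%)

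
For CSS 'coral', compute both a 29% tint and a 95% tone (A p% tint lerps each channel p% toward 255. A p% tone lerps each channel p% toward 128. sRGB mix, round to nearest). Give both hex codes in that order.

#FFA483, #86807E

CSS coral is rgb(255, 127, 80).
29% tint:
  R: 255 + 0.29×(255−255) = 255 + 0 = 255 → 255
  G: 127 + 0.29×(255−127) = 127 + 37.12 = 164.12 → 164
  B: 80 + 50.75 = 130.75 → 131
  → #FFA483
95% tone:
  R: 255 + 0.95×(128−255) = 255 − 120.65 = 134.35 → 134
  G: 127 + 0.95×(128−127) = 127 + 0.95 = 127.95 → 128
  B: 80 + 0.95×(128−80) = 80 + 45.6 = 125.6 → 126
  → #86807E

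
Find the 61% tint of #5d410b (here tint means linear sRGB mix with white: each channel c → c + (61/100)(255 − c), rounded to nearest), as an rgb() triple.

rgb(192, 181, 160)

#5d410b is rgb(93, 65, 11).
Per channel, c → c + 0.61(255 − c):
  R: 93 + 0.61×(255−93) = 93 + 98.82 = 191.82 → 192
  G: 65 + 0.61×(255−65) = 65 + 115.9 = 180.9 → 181
  B: 11 + 0.61×(255−11) = 11 + 148.84 = 159.84 → 160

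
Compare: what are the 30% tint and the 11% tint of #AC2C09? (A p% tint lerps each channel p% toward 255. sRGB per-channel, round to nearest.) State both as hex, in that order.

#C56B53, #B54324

#AC2C09 is rgb(172, 44, 9).
30% tint:
  R: 172 + 0.3×(255−172) = 172 + 24.9 = 196.9 → 197
  G: 44 + 0.3×(255−44) = 44 + 63.3 = 107.3 → 107
  B: 9 + 0.3×(255−9) = 9 + 73.8 = 82.8 → 83
  → #C56B53
11% tint:
  R: 172 + 9.13 = 181.13 → 181
  G: 44 + 0.11×(255−44) = 44 + 23.21 = 67.21 → 67
  B: 9 + 0.11×(255−9) = 9 + 27.06 = 36.06 → 36
  → #B54324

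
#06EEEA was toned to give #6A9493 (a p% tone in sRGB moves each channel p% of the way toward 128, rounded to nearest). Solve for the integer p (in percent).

#06EEEA is rgb(6, 238, 234); #6A9493 is rgb(106, 148, 147).
On the R channel (widest range): 106 ≈ 6 + (p/100)(128 − 6), so p ≈ 100×(106 − 6)/(128 − 6) = 10000/122 = 81.97.
p = 82 reproduces all three channels after rounding.

82%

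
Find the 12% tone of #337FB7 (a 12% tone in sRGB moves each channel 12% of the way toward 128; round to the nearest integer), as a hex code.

#337FB7 is rgb(51, 127, 183).
Per channel, c → c + 0.12(128 − c):
  R: 51 + 9.24 = 60.24 → 60
  G: 127 + 0.12×(128−127) = 127 + 0.12 = 127.12 → 127
  B: 183 + 0.12×(128−183) = 183 − 6.6 = 176.4 → 176
rgb(60, 127, 176) = #3C7FB0.

#3C7FB0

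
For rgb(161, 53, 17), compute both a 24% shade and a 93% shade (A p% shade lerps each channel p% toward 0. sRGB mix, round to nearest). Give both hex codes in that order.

#7A280D, #0B0401

24% shade:
  R: 161 + 0.24×(0−161) = 161 − 38.64 = 122.36 → 122
  G: 53 + 0.24×(0−53) = 53 − 12.72 = 40.28 → 40
  B: 17 + 0.24×(0−17) = 17 − 4.08 = 12.92 → 13
  → #7A280D
93% shade:
  R: 161 + 0.93×(0−161) = 161 − 149.73 = 11.27 → 11
  G: 53 − 49.29 = 3.71 → 4
  B: 17 + 0.93×(0−17) = 17 − 15.81 = 1.19 → 1
  → #0B0401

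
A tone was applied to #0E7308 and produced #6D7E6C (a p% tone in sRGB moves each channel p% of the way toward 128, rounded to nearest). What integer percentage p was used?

83%

#0E7308 is rgb(14, 115, 8); #6D7E6C is rgb(109, 126, 108).
On the B channel (widest range): 108 ≈ 8 + (p/100)(128 − 8), so p ≈ 100×(108 − 8)/(128 − 8) = 10000/120 = 83.33.
p = 83 reproduces all three channels after rounding.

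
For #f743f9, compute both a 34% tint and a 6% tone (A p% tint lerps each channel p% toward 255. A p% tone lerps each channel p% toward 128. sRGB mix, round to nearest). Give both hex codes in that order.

#fa83fb, #f047f2

#f743f9 is rgb(247, 67, 249).
34% tint:
  R: 247 + 0.34×(255−247) = 247 + 2.72 = 249.72 → 250
  G: 67 + 0.34×(255−67) = 67 + 63.92 = 130.92 → 131
  B: 249 + 0.34×(255−249) = 249 + 2.04 = 251.04 → 251
  → #fa83fb
6% tone:
  R: 247 + 0.06×(128−247) = 247 − 7.14 = 239.86 → 240
  G: 67 + 0.06×(128−67) = 67 + 3.66 = 70.66 → 71
  B: 249 − 7.26 = 241.74 → 242
  → #f047f2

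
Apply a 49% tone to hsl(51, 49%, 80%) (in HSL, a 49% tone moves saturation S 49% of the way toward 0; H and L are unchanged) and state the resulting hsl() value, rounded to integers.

S moves 49% from 49 toward 0: 49 − 24.01 = 24.99 → 25.
H and L are unchanged.

hsl(51, 25%, 80%)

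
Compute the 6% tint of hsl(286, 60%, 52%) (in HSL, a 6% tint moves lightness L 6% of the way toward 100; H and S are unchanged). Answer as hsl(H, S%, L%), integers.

hsl(286, 60%, 55%)

L moves 6% from 52 toward 100: 52 + 2.88 = 54.88 → 55.
H and S are unchanged.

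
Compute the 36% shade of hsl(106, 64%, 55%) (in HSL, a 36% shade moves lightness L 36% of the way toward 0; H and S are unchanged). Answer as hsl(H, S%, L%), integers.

hsl(106, 64%, 35%)

L moves 36% from 55 toward 0: 55 − 19.8 = 35.2 → 35.
H and S are unchanged.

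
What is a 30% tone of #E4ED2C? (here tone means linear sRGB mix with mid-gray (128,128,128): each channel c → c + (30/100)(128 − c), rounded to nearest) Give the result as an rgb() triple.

#E4ED2C is rgb(228, 237, 44).
Per channel, c → c + 0.3(128 − c):
  R: 228 + 0.3×(128−228) = 228 − 30 = 198 → 198
  G: 237 − 32.7 = 204.3 → 204
  B: 44 + 0.3×(128−44) = 44 + 25.2 = 69.2 → 69

rgb(198, 204, 69)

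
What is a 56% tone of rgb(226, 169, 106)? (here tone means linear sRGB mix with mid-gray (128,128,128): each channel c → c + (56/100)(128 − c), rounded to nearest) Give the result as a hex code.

#AB9276

Lerp each channel 56% toward 128:
  R: 226 + 0.56×(128−226) = 226 − 54.88 = 171.12 → 171
  G: 169 − 22.96 = 146.04 → 146
  B: 106 + 0.56×(128−106) = 106 + 12.32 = 118.32 → 118
rgb(171, 146, 118) = #AB9276.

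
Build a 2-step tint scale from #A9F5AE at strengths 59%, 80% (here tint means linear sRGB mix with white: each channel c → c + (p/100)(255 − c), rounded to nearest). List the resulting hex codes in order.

#A9F5AE is rgb(169, 245, 174).
59%: (169 + 50.74 = 219.74→220, 245 + 5.9 = 250.9→251, 174 + 47.79 = 221.79→222) → #DCFBDE
80%: (169 + 68.8 = 237.8→238, 245 + 8 = 253→253, 174 + 64.8 = 238.8→239) → #EEFDEF

#DCFBDE, #EEFDEF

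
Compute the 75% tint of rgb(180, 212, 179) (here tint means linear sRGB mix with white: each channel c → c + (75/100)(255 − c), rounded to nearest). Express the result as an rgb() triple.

Per channel, c → c + 0.75(255 − c):
  R: 180 + 0.75×(255−180) = 180 + 56.25 = 236.25 → 236
  G: 212 + 0.75×(255−212) = 212 + 32.25 = 244.25 → 244
  B: 179 + 0.75×(255−179) = 179 + 57 = 236 → 236

rgb(236, 244, 236)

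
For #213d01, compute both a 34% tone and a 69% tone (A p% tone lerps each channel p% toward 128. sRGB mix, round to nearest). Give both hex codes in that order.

#41542c, #636b59

#213d01 is rgb(33, 61, 1).
34% tone:
  R: 33 + 0.34×(128−33) = 33 + 32.3 = 65.3 → 65
  G: 61 + 22.78 = 83.78 → 84
  B: 1 + 0.34×(128−1) = 1 + 43.18 = 44.18 → 44
  → #41542c
69% tone:
  R: 33 + 0.69×(128−33) = 33 + 65.55 = 98.55 → 99
  G: 61 + 46.23 = 107.23 → 107
  B: 1 + 87.63 = 88.63 → 89
  → #636b59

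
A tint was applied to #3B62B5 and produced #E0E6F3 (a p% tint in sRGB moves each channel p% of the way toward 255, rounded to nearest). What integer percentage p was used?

#3B62B5 is rgb(59, 98, 181); #E0E6F3 is rgb(224, 230, 243).
On the R channel (widest range): 224 ≈ 59 + (p/100)(255 − 59), so p ≈ 100×(224 − 59)/(255 − 59) = 16500/196 = 84.18.
p = 84 reproduces all three channels after rounding.

84%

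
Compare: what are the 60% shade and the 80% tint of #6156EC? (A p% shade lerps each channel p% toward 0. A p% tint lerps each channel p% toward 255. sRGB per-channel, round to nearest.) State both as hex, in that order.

#6156EC is rgb(97, 86, 236).
60% shade:
  R: 97 + 0.6×(0−97) = 97 − 58.2 = 38.8 → 39
  G: 86 + 0.6×(0−86) = 86 − 51.6 = 34.4 → 34
  B: 236 − 141.6 = 94.4 → 94
  → #27225E
80% tint:
  R: 97 + 126.4 = 223.4 → 223
  G: 86 + 0.8×(255−86) = 86 + 135.2 = 221.2 → 221
  B: 236 + 15.2 = 251.2 → 251
  → #DFDDFB

#27225E, #DFDDFB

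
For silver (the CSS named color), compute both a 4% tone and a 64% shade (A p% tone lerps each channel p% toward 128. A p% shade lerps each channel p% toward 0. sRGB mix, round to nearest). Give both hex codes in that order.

#BDBDBD, #454545

CSS silver is rgb(192, 192, 192).
4% tone:
  R: 192 + 0.04×(128−192) = 192 − 2.56 = 189.44 → 189
  G: 192 + 0.04×(128−192) = 192 − 2.56 = 189.44 → 189
  B: 192 + 0.04×(128−192) = 192 − 2.56 = 189.44 → 189
  → #BDBDBD
64% shade:
  R: 192 + 0.64×(0−192) = 192 − 122.88 = 69.12 → 69
  G: 192 + 0.64×(0−192) = 192 − 122.88 = 69.12 → 69
  B: 192 + 0.64×(0−192) = 192 − 122.88 = 69.12 → 69
  → #454545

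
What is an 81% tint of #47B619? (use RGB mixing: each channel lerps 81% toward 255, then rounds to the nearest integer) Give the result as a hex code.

#DCF1D3

#47B619 is rgb(71, 182, 25).
An 81% tint moves each channel 81% toward 255:
  R: 71 + 0.81×(255−71) = 71 + 149.04 = 220.04 → 220
  G: 182 + 0.81×(255−182) = 182 + 59.13 = 241.13 → 241
  B: 25 + 186.3 = 211.3 → 211
rgb(220, 241, 211) = #DCF1D3.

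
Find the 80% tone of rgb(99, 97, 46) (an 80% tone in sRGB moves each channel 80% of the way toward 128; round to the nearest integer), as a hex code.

#7a7a70

An 80% tone moves each channel 80% toward 128:
  R: 99 + 0.8×(128−99) = 99 + 23.2 = 122.2 → 122
  G: 97 + 24.8 = 121.8 → 122
  B: 46 + 0.8×(128−46) = 46 + 65.6 = 111.6 → 112
rgb(122, 122, 112) = #7a7a70.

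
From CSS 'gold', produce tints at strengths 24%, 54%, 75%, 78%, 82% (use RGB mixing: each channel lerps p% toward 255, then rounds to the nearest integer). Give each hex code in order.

#FFE13D, #FFED8A, #FFF5BF, #FFF6C7, #FFF8D1

CSS gold is rgb(255, 215, 0).
24%: (255→255, 215 + 9.6 = 224.6→225, 0 + 61.2 = 61.2→61) → #FFE13D
54%: (255→255, 215 + 21.6 = 236.6→237, 0 + 137.7 = 137.7→138) → #FFED8A
75%: (255→255, 215 + 30 = 245→245, 0 + 191.25 = 191.25→191) → #FFF5BF
78%: (255→255, 215 + 31.2 = 246.2→246, 0 + 198.9 = 198.9→199) → #FFF6C7
82%: (255→255, 215 + 32.8 = 247.8→248, 0 + 209.1 = 209.1→209) → #FFF8D1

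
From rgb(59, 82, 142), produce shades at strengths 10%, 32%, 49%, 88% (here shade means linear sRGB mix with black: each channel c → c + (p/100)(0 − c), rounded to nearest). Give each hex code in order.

10%: (59 − 5.9 = 53.1→53, 82 − 8.2 = 73.8→74, 142 − 14.2 = 127.8→128) → #354A80
32%: (59 − 18.88 = 40.12→40, 82 − 26.24 = 55.76→56, 142 − 45.44 = 96.56→97) → #283861
49%: (59 − 28.91 = 30.09→30, 82 − 40.18 = 41.82→42, 142 − 69.58 = 72.42→72) → #1E2A48
88%: (59 − 51.92 = 7.08→7, 82 − 72.16 = 9.84→10, 142 − 124.96 = 17.04→17) → #070A11

#354A80, #283861, #1E2A48, #070A11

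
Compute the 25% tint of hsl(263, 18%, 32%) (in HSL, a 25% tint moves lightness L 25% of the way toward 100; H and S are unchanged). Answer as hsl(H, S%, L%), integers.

hsl(263, 18%, 49%)

L moves 25% from 32 toward 100: 32 + 17 = 49 → 49.
H and S are unchanged.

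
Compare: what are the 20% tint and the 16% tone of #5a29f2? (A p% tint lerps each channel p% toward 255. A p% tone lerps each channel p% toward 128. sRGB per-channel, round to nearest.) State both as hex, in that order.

#5a29f2 is rgb(90, 41, 242).
20% tint:
  R: 90 + 0.2×(255−90) = 90 + 33 = 123 → 123
  G: 41 + 0.2×(255−41) = 41 + 42.8 = 83.8 → 84
  B: 242 + 0.2×(255−242) = 242 + 2.6 = 244.6 → 245
  → #7b54f5
16% tone:
  R: 90 + 0.16×(128−90) = 90 + 6.08 = 96.08 → 96
  G: 41 + 0.16×(128−41) = 41 + 13.92 = 54.92 → 55
  B: 242 − 18.24 = 223.76 → 224
  → #6037e0

#7b54f5, #6037e0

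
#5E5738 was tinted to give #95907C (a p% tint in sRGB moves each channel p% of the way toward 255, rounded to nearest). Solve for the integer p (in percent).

#5E5738 is rgb(94, 87, 56); #95907C is rgb(149, 144, 124).
On the B channel (widest range): 124 ≈ 56 + (p/100)(255 − 56), so p ≈ 100×(124 − 56)/(255 − 56) = 6800/199 = 34.17.
p = 34 reproduces all three channels after rounding.

34%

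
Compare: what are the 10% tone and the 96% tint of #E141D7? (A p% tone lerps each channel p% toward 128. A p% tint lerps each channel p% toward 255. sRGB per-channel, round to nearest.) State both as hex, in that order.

#D747CE, #FEF7FD

#E141D7 is rgb(225, 65, 215).
10% tone:
  R: 225 − 9.7 = 215.3 → 215
  G: 65 + 0.1×(128−65) = 65 + 6.3 = 71.3 → 71
  B: 215 + 0.1×(128−215) = 215 − 8.7 = 206.3 → 206
  → #D747CE
96% tint:
  R: 225 + 0.96×(255−225) = 225 + 28.8 = 253.8 → 254
  G: 65 + 0.96×(255−65) = 65 + 182.4 = 247.4 → 247
  B: 215 + 0.96×(255−215) = 215 + 38.4 = 253.4 → 253
  → #FEF7FD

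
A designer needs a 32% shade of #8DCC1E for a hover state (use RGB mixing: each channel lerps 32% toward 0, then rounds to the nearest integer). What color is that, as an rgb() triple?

rgb(96, 139, 20)

#8DCC1E is rgb(141, 204, 30).
Per channel, c → c + 0.32(0 − c):
  R: 141 + 0.32×(0−141) = 141 − 45.12 = 95.88 → 96
  G: 204 + 0.32×(0−204) = 204 − 65.28 = 138.72 → 139
  B: 30 + 0.32×(0−30) = 30 − 9.6 = 20.4 → 20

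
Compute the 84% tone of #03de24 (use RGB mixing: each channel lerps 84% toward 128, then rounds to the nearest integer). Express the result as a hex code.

#6c8f71

#03de24 is rgb(3, 222, 36).
An 84% tone moves each channel 84% toward 128:
  R: 3 + 105 = 108 → 108
  G: 222 − 78.96 = 143.04 → 143
  B: 36 + 0.84×(128−36) = 36 + 77.28 = 113.28 → 113
rgb(108, 143, 113) = #6c8f71.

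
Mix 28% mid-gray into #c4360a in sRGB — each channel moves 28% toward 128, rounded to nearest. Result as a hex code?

#b14b2b

#c4360a is rgb(196, 54, 10).
Lerp each channel 28% toward 128:
  R: 196 + 0.28×(128−196) = 196 − 19.04 = 176.96 → 177
  G: 54 + 20.72 = 74.72 → 75
  B: 10 + 33.04 = 43.04 → 43
rgb(177, 75, 43) = #b14b2b.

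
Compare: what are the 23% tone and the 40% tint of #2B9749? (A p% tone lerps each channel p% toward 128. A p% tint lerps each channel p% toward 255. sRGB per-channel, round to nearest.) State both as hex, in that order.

#3F9256, #80C192

#2B9749 is rgb(43, 151, 73).
23% tone:
  R: 43 + 0.23×(128−43) = 43 + 19.55 = 62.55 → 63
  G: 151 + 0.23×(128−151) = 151 − 5.29 = 145.71 → 146
  B: 73 + 0.23×(128−73) = 73 + 12.65 = 85.65 → 86
  → #3F9256
40% tint:
  R: 43 + 0.4×(255−43) = 43 + 84.8 = 127.8 → 128
  G: 151 + 41.6 = 192.6 → 193
  B: 73 + 0.4×(255−73) = 73 + 72.8 = 145.8 → 146
  → #80C192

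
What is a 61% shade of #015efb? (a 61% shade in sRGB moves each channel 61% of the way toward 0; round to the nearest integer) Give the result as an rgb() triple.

#015efb is rgb(1, 94, 251).
Per channel, c → c + 0.61(0 − c):
  R: 1 + 0.61×(0−1) = 1 − 0.61 = 0.39 → 0
  G: 94 + 0.61×(0−94) = 94 − 57.34 = 36.66 → 37
  B: 251 − 153.11 = 97.89 → 98

rgb(0, 37, 98)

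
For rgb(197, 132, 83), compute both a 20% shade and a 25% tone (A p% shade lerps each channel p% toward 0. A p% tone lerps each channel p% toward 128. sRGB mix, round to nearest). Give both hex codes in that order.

20% shade:
  R: 197 − 39.4 = 157.6 → 158
  G: 132 + 0.2×(0−132) = 132 − 26.4 = 105.6 → 106
  B: 83 + 0.2×(0−83) = 83 − 16.6 = 66.4 → 66
  → #9E6A42
25% tone:
  R: 197 + 0.25×(128−197) = 197 − 17.25 = 179.75 → 180
  G: 132 − 1 = 131 → 131
  B: 83 + 11.25 = 94.25 → 94
  → #B4835E

#9E6A42, #B4835E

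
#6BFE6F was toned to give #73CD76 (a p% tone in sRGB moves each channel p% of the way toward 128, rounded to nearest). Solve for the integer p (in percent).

39%

#6BFE6F is rgb(107, 254, 111); #73CD76 is rgb(115, 205, 118).
On the G channel (widest range): 205 ≈ 254 + (p/100)(128 − 254), so p ≈ 100×(205 − 254)/(128 − 254) = -4900/-126 = 38.89.
p = 39 reproduces all three channels after rounding.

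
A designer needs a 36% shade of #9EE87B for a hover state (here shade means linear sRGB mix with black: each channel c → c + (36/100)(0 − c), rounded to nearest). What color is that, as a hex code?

#65944F

#9EE87B is rgb(158, 232, 123).
Lerp each channel 36% toward 0:
  R: 158 + 0.36×(0−158) = 158 − 56.88 = 101.12 → 101
  G: 232 + 0.36×(0−232) = 232 − 83.52 = 148.48 → 148
  B: 123 + 0.36×(0−123) = 123 − 44.28 = 78.72 → 79
rgb(101, 148, 79) = #65944F.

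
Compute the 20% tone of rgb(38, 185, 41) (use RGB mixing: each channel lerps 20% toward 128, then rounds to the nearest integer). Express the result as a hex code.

Lerp each channel 20% toward 128:
  R: 38 + 0.2×(128−38) = 38 + 18 = 56 → 56
  G: 185 − 11.4 = 173.6 → 174
  B: 41 + 0.2×(128−41) = 41 + 17.4 = 58.4 → 58
rgb(56, 174, 58) = #38AE3A.

#38AE3A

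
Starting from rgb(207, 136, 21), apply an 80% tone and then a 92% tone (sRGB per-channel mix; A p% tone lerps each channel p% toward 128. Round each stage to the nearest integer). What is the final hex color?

Per channel, c → c + 0.8(128 − c):
  R: 207 + 0.8×(128−207) = 207 − 63.2 = 143.8 → 144
  G: 136 + 0.8×(128−136) = 136 − 6.4 = 129.6 → 130
  B: 21 + 0.8×(128−21) = 21 + 85.6 = 106.6 → 107
After the tone: rgb(144, 130, 107) = #90826B.
Per channel, c → c + 0.92(128 − c):
  R: 144 − 14.72 = 129.28 → 129
  G: 130 + 0.92×(128−130) = 130 − 1.84 = 128.16 → 128
  B: 107 + 0.92×(128−107) = 107 + 19.32 = 126.32 → 126
rgb(129, 128, 126) = #81807E.

#81807E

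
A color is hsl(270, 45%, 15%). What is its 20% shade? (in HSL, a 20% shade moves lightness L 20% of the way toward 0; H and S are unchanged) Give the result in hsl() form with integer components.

hsl(270, 45%, 12%)

L moves 20% from 15 toward 0: 15 − 3 = 12 → 12.
H and S are unchanged.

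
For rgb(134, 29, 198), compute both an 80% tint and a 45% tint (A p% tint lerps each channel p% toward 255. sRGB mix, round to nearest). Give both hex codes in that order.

80% tint:
  R: 134 + 0.8×(255−134) = 134 + 96.8 = 230.8 → 231
  G: 29 + 180.8 = 209.8 → 210
  B: 198 + 0.8×(255−198) = 198 + 45.6 = 243.6 → 244
  → #e7d2f4
45% tint:
  R: 134 + 54.45 = 188.45 → 188
  G: 29 + 0.45×(255−29) = 29 + 101.7 = 130.7 → 131
  B: 198 + 25.65 = 223.65 → 224
  → #bc83e0

#e7d2f4, #bc83e0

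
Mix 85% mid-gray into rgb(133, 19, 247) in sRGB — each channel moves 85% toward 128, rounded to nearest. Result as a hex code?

Per channel, c → c + 0.85(128 − c):
  R: 133 − 4.25 = 128.75 → 129
  G: 19 + 0.85×(128−19) = 19 + 92.65 = 111.65 → 112
  B: 247 − 101.15 = 145.85 → 146
rgb(129, 112, 146) = #817092.

#817092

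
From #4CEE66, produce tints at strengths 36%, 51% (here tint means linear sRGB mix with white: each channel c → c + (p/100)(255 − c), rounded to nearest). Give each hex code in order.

#4CEE66 is rgb(76, 238, 102).
36%: (76 + 64.44 = 140.44→140, 238 + 6.12 = 244.12→244, 102 + 55.08 = 157.08→157) → #8CF49D
51%: (76 + 91.29 = 167.29→167, 238 + 8.67 = 246.67→247, 102 + 78.03 = 180.03→180) → #A7F7B4

#8CF49D, #A7F7B4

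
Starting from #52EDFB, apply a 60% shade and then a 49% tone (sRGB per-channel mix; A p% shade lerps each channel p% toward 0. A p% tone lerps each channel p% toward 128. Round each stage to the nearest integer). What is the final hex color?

#506F72

#52EDFB is rgb(82, 237, 251).
Per channel, c → c + 0.6(0 − c):
  R: 82 + 0.6×(0−82) = 82 − 49.2 = 32.8 → 33
  G: 237 + 0.6×(0−237) = 237 − 142.2 = 94.8 → 95
  B: 251 + 0.6×(0−251) = 251 − 150.6 = 100.4 → 100
After the shade: rgb(33, 95, 100) = #215F64.
A 49% tone moves each channel 49% toward 128:
  R: 33 + 0.49×(128−33) = 33 + 46.55 = 79.55 → 80
  G: 95 + 16.17 = 111.17 → 111
  B: 100 + 0.49×(128−100) = 100 + 13.72 = 113.72 → 114
rgb(80, 111, 114) = #506F72.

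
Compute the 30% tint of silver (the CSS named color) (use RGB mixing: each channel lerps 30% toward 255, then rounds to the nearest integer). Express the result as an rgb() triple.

rgb(211, 211, 211)

CSS silver is rgb(192, 192, 192).
A 30% tint moves each channel 30% toward 255:
  R: 192 + 0.3×(255−192) = 192 + 18.9 = 210.9 → 211
  G: 192 + 0.3×(255−192) = 192 + 18.9 = 210.9 → 211
  B: 192 + 0.3×(255−192) = 192 + 18.9 = 210.9 → 211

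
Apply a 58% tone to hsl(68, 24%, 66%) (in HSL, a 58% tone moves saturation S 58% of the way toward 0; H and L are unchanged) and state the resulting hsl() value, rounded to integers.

hsl(68, 10%, 66%)

S moves 58% from 24 toward 0: 24 − 13.92 = 10.08 → 10.
H and L are unchanged.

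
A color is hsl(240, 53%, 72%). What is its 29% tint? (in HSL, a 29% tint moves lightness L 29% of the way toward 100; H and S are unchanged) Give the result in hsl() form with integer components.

L moves 29% from 72 toward 100: 72 + 8.12 = 80.12 → 80.
H and S are unchanged.

hsl(240, 53%, 80%)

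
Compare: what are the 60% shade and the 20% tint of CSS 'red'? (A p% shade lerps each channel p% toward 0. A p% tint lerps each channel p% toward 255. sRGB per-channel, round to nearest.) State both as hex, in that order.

#660000, #ff3333

CSS red is rgb(255, 0, 0).
60% shade:
  R: 255 + 0.6×(0−255) = 255 − 153 = 102 → 102
  G: 0 + 0 = 0 → 0
  B: 0 + 0.6×(0−0) = 0 + 0 = 0 → 0
  → #660000
20% tint:
  R: 255 + 0 = 255 → 255
  G: 0 + 51 = 51 → 51
  B: 0 + 0.2×(255−0) = 0 + 51 = 51 → 51
  → #ff3333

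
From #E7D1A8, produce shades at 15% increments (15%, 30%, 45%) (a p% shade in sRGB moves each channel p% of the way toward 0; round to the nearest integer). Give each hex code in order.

#C4B28F, #A29276, #7F735C

#E7D1A8 is rgb(231, 209, 168).
15%: (231 − 34.65 = 196.35→196, 209 − 31.35 = 177.65→178, 168 − 25.2 = 142.8→143) → #C4B28F
30%: (231 − 69.3 = 161.7→162, 209 − 62.7 = 146.3→146, 168 − 50.4 = 117.6→118) → #A29276
45%: (231 − 103.95 = 127.05→127, 209 − 94.05 = 114.95→115, 168 − 75.6 = 92.4→92) → #7F735C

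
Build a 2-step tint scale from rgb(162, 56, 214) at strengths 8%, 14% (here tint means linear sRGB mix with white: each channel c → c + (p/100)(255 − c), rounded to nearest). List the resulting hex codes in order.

8%: (162 + 7.44 = 169.44→169, 56 + 15.92 = 71.92→72, 214 + 3.28 = 217.28→217) → #A948D9
14%: (162 + 13.02 = 175.02→175, 56 + 27.86 = 83.86→84, 214 + 5.74 = 219.74→220) → #AF54DC

#A948D9, #AF54DC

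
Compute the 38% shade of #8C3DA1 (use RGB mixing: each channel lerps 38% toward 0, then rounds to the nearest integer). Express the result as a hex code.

#8C3DA1 is rgb(140, 61, 161).
A 38% shade moves each channel 38% toward 0:
  R: 140 − 53.2 = 86.8 → 87
  G: 61 − 23.18 = 37.82 → 38
  B: 161 − 61.18 = 99.82 → 100
rgb(87, 38, 100) = #572664.

#572664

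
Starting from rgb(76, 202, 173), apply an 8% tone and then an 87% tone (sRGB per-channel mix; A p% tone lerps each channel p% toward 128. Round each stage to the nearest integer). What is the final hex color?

Per channel, c → c + 0.08(128 − c):
  R: 76 + 4.16 = 80.16 → 80
  G: 202 + 0.08×(128−202) = 202 − 5.92 = 196.08 → 196
  B: 173 + 0.08×(128−173) = 173 − 3.6 = 169.4 → 169
After the tone: rgb(80, 196, 169) = #50C4A9.
An 87% tone moves each channel 87% toward 128:
  R: 80 + 0.87×(128−80) = 80 + 41.76 = 121.76 → 122
  G: 196 + 0.87×(128−196) = 196 − 59.16 = 136.84 → 137
  B: 169 + 0.87×(128−169) = 169 − 35.67 = 133.33 → 133
rgb(122, 137, 133) = #7A8985.

#7A8985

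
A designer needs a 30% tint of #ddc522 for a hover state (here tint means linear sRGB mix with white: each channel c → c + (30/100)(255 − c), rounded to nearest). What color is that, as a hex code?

#e7d664

#ddc522 is rgb(221, 197, 34).
Per channel, c → c + 0.3(255 − c):
  R: 221 + 10.2 = 231.2 → 231
  G: 197 + 0.3×(255−197) = 197 + 17.4 = 214.4 → 214
  B: 34 + 0.3×(255−34) = 34 + 66.3 = 100.3 → 100
rgb(231, 214, 100) = #e7d664.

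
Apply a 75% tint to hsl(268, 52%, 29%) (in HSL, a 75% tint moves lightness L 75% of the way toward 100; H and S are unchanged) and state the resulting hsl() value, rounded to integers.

L moves 75% from 29 toward 100: 29 + 53.25 = 82.25 → 82.
H and S are unchanged.

hsl(268, 52%, 82%)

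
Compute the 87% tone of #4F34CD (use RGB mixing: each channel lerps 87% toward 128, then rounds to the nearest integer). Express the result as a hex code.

#7A768A

#4F34CD is rgb(79, 52, 205).
Lerp each channel 87% toward 128:
  R: 79 + 0.87×(128−79) = 79 + 42.63 = 121.63 → 122
  G: 52 + 0.87×(128−52) = 52 + 66.12 = 118.12 → 118
  B: 205 + 0.87×(128−205) = 205 − 66.99 = 138.01 → 138
rgb(122, 118, 138) = #7A768A.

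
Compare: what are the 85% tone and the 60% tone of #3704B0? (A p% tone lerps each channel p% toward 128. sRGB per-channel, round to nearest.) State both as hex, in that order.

#3704B0 is rgb(55, 4, 176).
85% tone:
  R: 55 + 62.05 = 117.05 → 117
  G: 4 + 0.85×(128−4) = 4 + 105.4 = 109.4 → 109
  B: 176 − 40.8 = 135.2 → 135
  → #756D87
60% tone:
  R: 55 + 0.6×(128−55) = 55 + 43.8 = 98.8 → 99
  G: 4 + 74.4 = 78.4 → 78
  B: 176 + 0.6×(128−176) = 176 − 28.8 = 147.2 → 147
  → #634E93

#756D87, #634E93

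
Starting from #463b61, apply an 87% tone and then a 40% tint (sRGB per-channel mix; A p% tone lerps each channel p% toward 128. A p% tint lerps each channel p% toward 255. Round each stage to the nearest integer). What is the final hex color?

#463b61 is rgb(70, 59, 97).
Lerp each channel 87% toward 128:
  R: 70 + 0.87×(128−70) = 70 + 50.46 = 120.46 → 120
  G: 59 + 60.03 = 119.03 → 119
  B: 97 + 0.87×(128−97) = 97 + 26.97 = 123.97 → 124
After the tone: rgb(120, 119, 124) = #78777c.
Per channel, c → c + 0.4(255 − c):
  R: 120 + 0.4×(255−120) = 120 + 54 = 174 → 174
  G: 119 + 54.4 = 173.4 → 173
  B: 124 + 52.4 = 176.4 → 176
rgb(174, 173, 176) = #aeadb0.

#aeadb0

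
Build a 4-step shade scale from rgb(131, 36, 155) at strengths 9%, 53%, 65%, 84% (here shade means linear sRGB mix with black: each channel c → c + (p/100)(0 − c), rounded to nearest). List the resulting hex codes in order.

9%: (131 − 11.79 = 119.21→119, 36 − 3.24 = 32.76→33, 155 − 13.95 = 141.05→141) → #77218d
53%: (131 − 69.43 = 61.57→62, 36 − 19.08 = 16.92→17, 155 − 82.15 = 72.85→73) → #3e1149
65%: (131 − 85.15 = 45.85→46, 36 − 23.4 = 12.6→13, 155 − 100.75 = 54.25→54) → #2e0d36
84%: (131 − 110.04 = 20.96→21, 36 − 30.24 = 5.76→6, 155 − 130.2 = 24.8→25) → #150619

#77218d, #3e1149, #2e0d36, #150619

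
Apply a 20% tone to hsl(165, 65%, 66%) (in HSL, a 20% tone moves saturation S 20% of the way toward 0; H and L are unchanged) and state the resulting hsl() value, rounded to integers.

hsl(165, 52%, 66%)

S moves 20% from 65 toward 0: 65 − 13 = 52 → 52.
H and L are unchanged.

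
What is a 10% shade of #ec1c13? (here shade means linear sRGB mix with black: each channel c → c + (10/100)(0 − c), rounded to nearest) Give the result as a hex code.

#d41911

#ec1c13 is rgb(236, 28, 19).
Per channel, c → c + 0.1(0 − c):
  R: 236 + 0.1×(0−236) = 236 − 23.6 = 212.4 → 212
  G: 28 + 0.1×(0−28) = 28 − 2.8 = 25.2 → 25
  B: 19 + 0.1×(0−19) = 19 − 1.9 = 17.1 → 17
rgb(212, 25, 17) = #d41911.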